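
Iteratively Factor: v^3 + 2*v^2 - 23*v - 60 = (v + 3)*(v^2 - v - 20) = (v - 5)*(v + 3)*(v + 4)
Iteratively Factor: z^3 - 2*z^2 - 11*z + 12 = (z + 3)*(z^2 - 5*z + 4) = (z - 1)*(z + 3)*(z - 4)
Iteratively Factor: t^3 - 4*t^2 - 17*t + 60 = (t - 3)*(t^2 - t - 20) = (t - 3)*(t + 4)*(t - 5)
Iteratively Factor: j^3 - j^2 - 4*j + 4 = (j + 2)*(j^2 - 3*j + 2) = (j - 2)*(j + 2)*(j - 1)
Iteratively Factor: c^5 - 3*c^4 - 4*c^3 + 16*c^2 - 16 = (c - 2)*(c^4 - c^3 - 6*c^2 + 4*c + 8) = (c - 2)*(c + 1)*(c^3 - 2*c^2 - 4*c + 8) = (c - 2)^2*(c + 1)*(c^2 - 4) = (c - 2)^3*(c + 1)*(c + 2)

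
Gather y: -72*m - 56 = -72*m - 56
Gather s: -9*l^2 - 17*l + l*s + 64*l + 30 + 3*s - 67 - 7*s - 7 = -9*l^2 + 47*l + s*(l - 4) - 44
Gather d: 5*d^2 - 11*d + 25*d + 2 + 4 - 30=5*d^2 + 14*d - 24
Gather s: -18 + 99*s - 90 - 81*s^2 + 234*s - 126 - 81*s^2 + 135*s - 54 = -162*s^2 + 468*s - 288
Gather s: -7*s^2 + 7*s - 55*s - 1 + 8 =-7*s^2 - 48*s + 7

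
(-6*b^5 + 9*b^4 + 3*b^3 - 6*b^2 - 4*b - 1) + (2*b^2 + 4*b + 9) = -6*b^5 + 9*b^4 + 3*b^3 - 4*b^2 + 8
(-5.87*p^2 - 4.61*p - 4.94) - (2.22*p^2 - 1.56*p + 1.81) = -8.09*p^2 - 3.05*p - 6.75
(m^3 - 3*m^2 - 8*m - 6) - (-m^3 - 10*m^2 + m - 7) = 2*m^3 + 7*m^2 - 9*m + 1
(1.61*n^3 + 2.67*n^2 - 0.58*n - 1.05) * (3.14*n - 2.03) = 5.0554*n^4 + 5.1155*n^3 - 7.2413*n^2 - 2.1196*n + 2.1315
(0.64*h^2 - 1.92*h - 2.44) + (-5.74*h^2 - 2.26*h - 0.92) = -5.1*h^2 - 4.18*h - 3.36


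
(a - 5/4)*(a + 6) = a^2 + 19*a/4 - 15/2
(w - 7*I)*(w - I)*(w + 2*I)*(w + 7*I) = w^4 + I*w^3 + 51*w^2 + 49*I*w + 98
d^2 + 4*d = d*(d + 4)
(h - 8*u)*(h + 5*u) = h^2 - 3*h*u - 40*u^2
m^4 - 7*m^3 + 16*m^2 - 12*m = m*(m - 3)*(m - 2)^2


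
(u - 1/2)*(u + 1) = u^2 + u/2 - 1/2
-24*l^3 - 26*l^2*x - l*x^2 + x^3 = (-6*l + x)*(l + x)*(4*l + x)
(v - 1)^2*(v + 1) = v^3 - v^2 - v + 1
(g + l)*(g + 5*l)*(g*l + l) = g^3*l + 6*g^2*l^2 + g^2*l + 5*g*l^3 + 6*g*l^2 + 5*l^3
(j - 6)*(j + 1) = j^2 - 5*j - 6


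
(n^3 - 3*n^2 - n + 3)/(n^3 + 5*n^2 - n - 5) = (n - 3)/(n + 5)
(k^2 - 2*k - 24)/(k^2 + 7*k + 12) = (k - 6)/(k + 3)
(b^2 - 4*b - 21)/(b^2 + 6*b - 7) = (b^2 - 4*b - 21)/(b^2 + 6*b - 7)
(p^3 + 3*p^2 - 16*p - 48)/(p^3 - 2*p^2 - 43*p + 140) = (p^2 + 7*p + 12)/(p^2 + 2*p - 35)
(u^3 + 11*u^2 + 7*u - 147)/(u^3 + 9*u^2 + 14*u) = (u^2 + 4*u - 21)/(u*(u + 2))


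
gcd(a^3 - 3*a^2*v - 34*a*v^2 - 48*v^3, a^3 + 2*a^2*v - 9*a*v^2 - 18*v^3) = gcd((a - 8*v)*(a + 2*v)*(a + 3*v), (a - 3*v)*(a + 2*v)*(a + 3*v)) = a^2 + 5*a*v + 6*v^2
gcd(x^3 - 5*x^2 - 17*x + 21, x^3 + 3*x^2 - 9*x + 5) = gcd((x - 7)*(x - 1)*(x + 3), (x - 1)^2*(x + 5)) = x - 1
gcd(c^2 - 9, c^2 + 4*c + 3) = c + 3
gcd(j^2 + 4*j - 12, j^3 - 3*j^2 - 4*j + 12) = j - 2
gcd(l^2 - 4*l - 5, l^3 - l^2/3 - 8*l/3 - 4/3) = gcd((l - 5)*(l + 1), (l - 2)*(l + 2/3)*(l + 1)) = l + 1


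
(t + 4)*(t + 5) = t^2 + 9*t + 20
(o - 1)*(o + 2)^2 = o^3 + 3*o^2 - 4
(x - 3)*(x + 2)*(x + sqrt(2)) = x^3 - x^2 + sqrt(2)*x^2 - 6*x - sqrt(2)*x - 6*sqrt(2)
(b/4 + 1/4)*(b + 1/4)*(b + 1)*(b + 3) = b^4/4 + 21*b^3/16 + 33*b^2/16 + 19*b/16 + 3/16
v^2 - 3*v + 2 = (v - 2)*(v - 1)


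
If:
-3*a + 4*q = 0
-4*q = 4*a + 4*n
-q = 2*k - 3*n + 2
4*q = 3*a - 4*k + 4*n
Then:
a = -4/5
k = 7/5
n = 7/5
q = -3/5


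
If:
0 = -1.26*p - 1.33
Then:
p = -1.06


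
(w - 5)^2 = w^2 - 10*w + 25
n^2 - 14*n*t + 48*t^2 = (n - 8*t)*(n - 6*t)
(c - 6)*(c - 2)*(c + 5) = c^3 - 3*c^2 - 28*c + 60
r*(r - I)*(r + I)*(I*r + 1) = I*r^4 + r^3 + I*r^2 + r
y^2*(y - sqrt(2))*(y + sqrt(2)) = y^4 - 2*y^2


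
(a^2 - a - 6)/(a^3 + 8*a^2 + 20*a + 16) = (a - 3)/(a^2 + 6*a + 8)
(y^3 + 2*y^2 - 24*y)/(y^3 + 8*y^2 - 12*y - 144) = y/(y + 6)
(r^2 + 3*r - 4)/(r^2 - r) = (r + 4)/r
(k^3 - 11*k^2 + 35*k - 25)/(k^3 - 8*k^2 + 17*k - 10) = (k - 5)/(k - 2)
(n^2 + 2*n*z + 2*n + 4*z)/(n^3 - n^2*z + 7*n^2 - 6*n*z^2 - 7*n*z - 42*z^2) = (-n - 2)/(-n^2 + 3*n*z - 7*n + 21*z)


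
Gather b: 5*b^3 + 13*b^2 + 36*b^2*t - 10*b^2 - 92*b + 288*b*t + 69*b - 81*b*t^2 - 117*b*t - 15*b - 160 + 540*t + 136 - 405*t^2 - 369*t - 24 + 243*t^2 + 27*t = 5*b^3 + b^2*(36*t + 3) + b*(-81*t^2 + 171*t - 38) - 162*t^2 + 198*t - 48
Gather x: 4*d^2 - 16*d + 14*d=4*d^2 - 2*d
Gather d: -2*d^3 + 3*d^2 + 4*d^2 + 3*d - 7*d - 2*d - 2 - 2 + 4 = -2*d^3 + 7*d^2 - 6*d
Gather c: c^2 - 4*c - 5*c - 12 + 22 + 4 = c^2 - 9*c + 14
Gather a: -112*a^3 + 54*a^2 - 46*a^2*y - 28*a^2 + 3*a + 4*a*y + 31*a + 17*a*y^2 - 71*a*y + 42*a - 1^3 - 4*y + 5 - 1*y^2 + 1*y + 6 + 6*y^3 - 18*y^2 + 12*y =-112*a^3 + a^2*(26 - 46*y) + a*(17*y^2 - 67*y + 76) + 6*y^3 - 19*y^2 + 9*y + 10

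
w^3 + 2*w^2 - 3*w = w*(w - 1)*(w + 3)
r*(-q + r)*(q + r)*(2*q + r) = -2*q^3*r - q^2*r^2 + 2*q*r^3 + r^4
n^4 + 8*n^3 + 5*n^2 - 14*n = n*(n - 1)*(n + 2)*(n + 7)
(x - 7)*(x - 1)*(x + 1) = x^3 - 7*x^2 - x + 7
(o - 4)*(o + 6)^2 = o^3 + 8*o^2 - 12*o - 144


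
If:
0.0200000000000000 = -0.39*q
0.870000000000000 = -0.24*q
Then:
No Solution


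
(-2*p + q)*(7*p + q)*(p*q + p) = -14*p^3*q - 14*p^3 + 5*p^2*q^2 + 5*p^2*q + p*q^3 + p*q^2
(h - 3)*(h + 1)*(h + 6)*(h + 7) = h^4 + 11*h^3 + 13*h^2 - 123*h - 126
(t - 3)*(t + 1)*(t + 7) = t^3 + 5*t^2 - 17*t - 21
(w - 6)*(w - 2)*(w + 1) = w^3 - 7*w^2 + 4*w + 12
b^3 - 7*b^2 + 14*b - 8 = (b - 4)*(b - 2)*(b - 1)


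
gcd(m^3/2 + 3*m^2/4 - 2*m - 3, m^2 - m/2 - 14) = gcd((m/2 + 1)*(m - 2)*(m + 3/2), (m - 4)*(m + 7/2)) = 1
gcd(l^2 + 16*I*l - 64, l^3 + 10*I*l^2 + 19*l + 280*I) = l + 8*I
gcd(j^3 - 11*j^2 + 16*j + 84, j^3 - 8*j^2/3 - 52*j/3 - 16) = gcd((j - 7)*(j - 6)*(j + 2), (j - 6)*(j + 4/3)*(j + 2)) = j^2 - 4*j - 12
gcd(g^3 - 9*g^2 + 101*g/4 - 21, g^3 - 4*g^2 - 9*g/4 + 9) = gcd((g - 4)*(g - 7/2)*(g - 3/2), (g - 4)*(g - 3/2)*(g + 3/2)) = g^2 - 11*g/2 + 6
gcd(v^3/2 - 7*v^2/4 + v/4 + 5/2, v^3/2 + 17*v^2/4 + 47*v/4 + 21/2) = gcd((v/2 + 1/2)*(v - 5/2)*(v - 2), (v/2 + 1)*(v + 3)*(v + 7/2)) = 1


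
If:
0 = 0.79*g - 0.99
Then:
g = 1.25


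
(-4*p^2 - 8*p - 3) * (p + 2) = -4*p^3 - 16*p^2 - 19*p - 6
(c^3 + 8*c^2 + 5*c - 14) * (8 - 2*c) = -2*c^4 - 8*c^3 + 54*c^2 + 68*c - 112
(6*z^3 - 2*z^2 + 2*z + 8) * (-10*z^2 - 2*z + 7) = -60*z^5 + 8*z^4 + 26*z^3 - 98*z^2 - 2*z + 56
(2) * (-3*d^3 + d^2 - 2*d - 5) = -6*d^3 + 2*d^2 - 4*d - 10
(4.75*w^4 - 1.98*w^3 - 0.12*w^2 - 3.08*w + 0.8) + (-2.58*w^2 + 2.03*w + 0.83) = 4.75*w^4 - 1.98*w^3 - 2.7*w^2 - 1.05*w + 1.63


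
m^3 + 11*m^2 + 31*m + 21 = (m + 1)*(m + 3)*(m + 7)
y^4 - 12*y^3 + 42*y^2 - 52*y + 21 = (y - 7)*(y - 3)*(y - 1)^2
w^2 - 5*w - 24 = (w - 8)*(w + 3)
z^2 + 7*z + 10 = (z + 2)*(z + 5)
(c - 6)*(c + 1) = c^2 - 5*c - 6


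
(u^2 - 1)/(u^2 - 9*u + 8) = (u + 1)/(u - 8)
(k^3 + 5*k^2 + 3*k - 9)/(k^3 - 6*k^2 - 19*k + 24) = (k + 3)/(k - 8)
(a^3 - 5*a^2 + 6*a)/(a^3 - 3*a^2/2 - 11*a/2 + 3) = 2*a*(a - 2)/(2*a^2 + 3*a - 2)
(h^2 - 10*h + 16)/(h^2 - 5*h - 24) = (h - 2)/(h + 3)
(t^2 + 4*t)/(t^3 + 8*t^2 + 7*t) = (t + 4)/(t^2 + 8*t + 7)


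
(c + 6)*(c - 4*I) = c^2 + 6*c - 4*I*c - 24*I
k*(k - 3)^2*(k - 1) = k^4 - 7*k^3 + 15*k^2 - 9*k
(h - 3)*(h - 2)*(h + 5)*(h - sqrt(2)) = h^4 - sqrt(2)*h^3 - 19*h^2 + 19*sqrt(2)*h + 30*h - 30*sqrt(2)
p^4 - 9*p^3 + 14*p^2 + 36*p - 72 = (p - 6)*(p - 3)*(p - 2)*(p + 2)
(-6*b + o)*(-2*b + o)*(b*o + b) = 12*b^3*o + 12*b^3 - 8*b^2*o^2 - 8*b^2*o + b*o^3 + b*o^2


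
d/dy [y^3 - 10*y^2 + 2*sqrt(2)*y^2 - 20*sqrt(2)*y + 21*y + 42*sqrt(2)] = 3*y^2 - 20*y + 4*sqrt(2)*y - 20*sqrt(2) + 21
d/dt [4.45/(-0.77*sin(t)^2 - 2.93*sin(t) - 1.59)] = (6.853*sin(t) + 13.0385)*cos(t)/(0.77*sin(t)^2 + 2.93*sin(t) + 1.59)^2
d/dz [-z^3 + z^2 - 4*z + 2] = -3*z^2 + 2*z - 4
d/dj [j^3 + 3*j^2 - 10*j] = 3*j^2 + 6*j - 10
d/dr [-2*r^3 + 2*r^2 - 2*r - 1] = -6*r^2 + 4*r - 2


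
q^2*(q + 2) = q^3 + 2*q^2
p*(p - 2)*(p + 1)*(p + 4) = p^4 + 3*p^3 - 6*p^2 - 8*p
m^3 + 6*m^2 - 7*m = m*(m - 1)*(m + 7)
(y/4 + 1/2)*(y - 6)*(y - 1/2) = y^3/4 - 9*y^2/8 - 5*y/2 + 3/2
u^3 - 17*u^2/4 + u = u*(u - 4)*(u - 1/4)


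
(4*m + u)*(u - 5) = 4*m*u - 20*m + u^2 - 5*u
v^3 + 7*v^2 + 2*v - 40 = (v - 2)*(v + 4)*(v + 5)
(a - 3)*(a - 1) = a^2 - 4*a + 3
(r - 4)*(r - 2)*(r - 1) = r^3 - 7*r^2 + 14*r - 8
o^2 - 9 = (o - 3)*(o + 3)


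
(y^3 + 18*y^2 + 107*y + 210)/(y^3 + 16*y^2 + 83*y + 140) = (y + 6)/(y + 4)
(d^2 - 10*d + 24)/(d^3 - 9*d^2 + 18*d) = (d - 4)/(d*(d - 3))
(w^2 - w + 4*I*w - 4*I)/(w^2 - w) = (w + 4*I)/w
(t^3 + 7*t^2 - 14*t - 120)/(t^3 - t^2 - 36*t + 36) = (t^2 + t - 20)/(t^2 - 7*t + 6)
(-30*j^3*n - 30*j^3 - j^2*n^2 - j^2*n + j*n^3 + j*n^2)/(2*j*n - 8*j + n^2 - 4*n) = j*(-30*j^2*n - 30*j^2 - j*n^2 - j*n + n^3 + n^2)/(2*j*n - 8*j + n^2 - 4*n)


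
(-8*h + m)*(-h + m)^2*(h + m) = -8*h^4 + 9*h^3*m + 7*h^2*m^2 - 9*h*m^3 + m^4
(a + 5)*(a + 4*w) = a^2 + 4*a*w + 5*a + 20*w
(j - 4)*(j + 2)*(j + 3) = j^3 + j^2 - 14*j - 24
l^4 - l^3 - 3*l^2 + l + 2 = (l - 2)*(l - 1)*(l + 1)^2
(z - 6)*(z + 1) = z^2 - 5*z - 6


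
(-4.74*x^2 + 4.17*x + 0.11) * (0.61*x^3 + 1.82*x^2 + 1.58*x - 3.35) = -2.8914*x^5 - 6.0831*x^4 + 0.1673*x^3 + 22.6678*x^2 - 13.7957*x - 0.3685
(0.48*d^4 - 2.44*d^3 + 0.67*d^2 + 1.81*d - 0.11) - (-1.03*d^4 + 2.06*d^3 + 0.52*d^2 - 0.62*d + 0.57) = 1.51*d^4 - 4.5*d^3 + 0.15*d^2 + 2.43*d - 0.68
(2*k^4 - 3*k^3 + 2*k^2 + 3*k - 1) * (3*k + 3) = 6*k^5 - 3*k^4 - 3*k^3 + 15*k^2 + 6*k - 3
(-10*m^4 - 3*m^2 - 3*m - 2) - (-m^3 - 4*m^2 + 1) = -10*m^4 + m^3 + m^2 - 3*m - 3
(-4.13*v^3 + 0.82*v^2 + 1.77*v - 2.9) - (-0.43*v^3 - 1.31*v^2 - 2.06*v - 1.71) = -3.7*v^3 + 2.13*v^2 + 3.83*v - 1.19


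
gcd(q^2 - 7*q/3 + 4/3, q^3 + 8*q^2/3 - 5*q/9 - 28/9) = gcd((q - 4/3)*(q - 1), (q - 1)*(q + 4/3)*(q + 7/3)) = q - 1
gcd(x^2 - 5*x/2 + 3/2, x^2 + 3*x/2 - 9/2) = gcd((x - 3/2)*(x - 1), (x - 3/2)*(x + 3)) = x - 3/2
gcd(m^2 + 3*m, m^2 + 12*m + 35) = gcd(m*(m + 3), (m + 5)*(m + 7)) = 1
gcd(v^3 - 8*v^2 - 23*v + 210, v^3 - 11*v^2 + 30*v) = v - 6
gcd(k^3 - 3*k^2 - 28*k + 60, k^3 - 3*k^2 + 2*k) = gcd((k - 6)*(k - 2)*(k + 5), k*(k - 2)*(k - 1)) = k - 2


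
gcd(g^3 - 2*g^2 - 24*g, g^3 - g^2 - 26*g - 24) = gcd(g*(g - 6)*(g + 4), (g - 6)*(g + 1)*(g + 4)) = g^2 - 2*g - 24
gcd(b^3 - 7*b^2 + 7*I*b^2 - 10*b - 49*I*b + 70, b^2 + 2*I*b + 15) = b + 5*I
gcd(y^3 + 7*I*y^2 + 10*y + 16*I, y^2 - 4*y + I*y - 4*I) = y + I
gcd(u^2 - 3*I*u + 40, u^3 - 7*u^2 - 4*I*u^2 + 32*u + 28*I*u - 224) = u - 8*I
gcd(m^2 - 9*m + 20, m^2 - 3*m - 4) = m - 4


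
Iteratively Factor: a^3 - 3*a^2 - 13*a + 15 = (a + 3)*(a^2 - 6*a + 5) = (a - 5)*(a + 3)*(a - 1)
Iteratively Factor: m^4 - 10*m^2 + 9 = (m + 1)*(m^3 - m^2 - 9*m + 9) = (m + 1)*(m + 3)*(m^2 - 4*m + 3) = (m - 1)*(m + 1)*(m + 3)*(m - 3)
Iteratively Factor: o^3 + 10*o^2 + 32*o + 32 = (o + 4)*(o^2 + 6*o + 8) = (o + 4)^2*(o + 2)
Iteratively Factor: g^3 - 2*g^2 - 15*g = (g)*(g^2 - 2*g - 15) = g*(g + 3)*(g - 5)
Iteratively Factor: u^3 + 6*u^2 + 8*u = (u)*(u^2 + 6*u + 8) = u*(u + 4)*(u + 2)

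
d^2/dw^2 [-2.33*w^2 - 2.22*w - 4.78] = -4.66000000000000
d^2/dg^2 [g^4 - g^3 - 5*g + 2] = 6*g*(2*g - 1)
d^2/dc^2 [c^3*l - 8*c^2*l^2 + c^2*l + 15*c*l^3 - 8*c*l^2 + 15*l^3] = 2*l*(3*c - 8*l + 1)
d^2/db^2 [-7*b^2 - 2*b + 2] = -14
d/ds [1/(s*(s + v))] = -(2*s + v)/(s^2*(s + v)^2)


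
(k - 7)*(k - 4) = k^2 - 11*k + 28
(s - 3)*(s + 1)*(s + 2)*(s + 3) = s^4 + 3*s^3 - 7*s^2 - 27*s - 18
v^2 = v^2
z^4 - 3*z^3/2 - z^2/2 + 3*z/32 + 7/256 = (z - 7/4)*(z - 1/4)*(z + 1/4)^2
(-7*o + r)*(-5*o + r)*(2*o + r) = 70*o^3 + 11*o^2*r - 10*o*r^2 + r^3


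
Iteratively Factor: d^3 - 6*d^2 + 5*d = (d)*(d^2 - 6*d + 5) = d*(d - 1)*(d - 5)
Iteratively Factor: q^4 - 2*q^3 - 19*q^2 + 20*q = (q)*(q^3 - 2*q^2 - 19*q + 20) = q*(q - 1)*(q^2 - q - 20) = q*(q - 5)*(q - 1)*(q + 4)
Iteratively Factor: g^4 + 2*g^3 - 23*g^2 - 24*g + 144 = (g - 3)*(g^3 + 5*g^2 - 8*g - 48) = (g - 3)*(g + 4)*(g^2 + g - 12) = (g - 3)^2*(g + 4)*(g + 4)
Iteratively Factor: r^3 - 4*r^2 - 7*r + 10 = (r - 5)*(r^2 + r - 2) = (r - 5)*(r - 1)*(r + 2)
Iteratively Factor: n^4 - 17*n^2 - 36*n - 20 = (n - 5)*(n^3 + 5*n^2 + 8*n + 4) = (n - 5)*(n + 1)*(n^2 + 4*n + 4) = (n - 5)*(n + 1)*(n + 2)*(n + 2)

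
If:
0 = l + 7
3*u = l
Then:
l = -7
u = -7/3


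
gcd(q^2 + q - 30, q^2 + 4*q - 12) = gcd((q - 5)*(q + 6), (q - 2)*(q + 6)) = q + 6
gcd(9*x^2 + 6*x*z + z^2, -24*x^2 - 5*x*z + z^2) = 3*x + z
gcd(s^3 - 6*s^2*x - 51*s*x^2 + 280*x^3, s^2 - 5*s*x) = -s + 5*x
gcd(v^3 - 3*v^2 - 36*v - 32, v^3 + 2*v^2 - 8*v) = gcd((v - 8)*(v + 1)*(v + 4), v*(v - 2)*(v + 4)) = v + 4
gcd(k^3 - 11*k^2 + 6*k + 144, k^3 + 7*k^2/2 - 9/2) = k + 3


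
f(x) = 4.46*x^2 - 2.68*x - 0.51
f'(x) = 8.92*x - 2.68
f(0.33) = -0.91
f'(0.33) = 0.26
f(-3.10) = 50.66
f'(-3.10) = -30.33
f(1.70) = 7.82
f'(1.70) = 12.48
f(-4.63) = 107.51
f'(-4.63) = -43.98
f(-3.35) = 58.52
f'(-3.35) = -32.56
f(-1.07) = 7.46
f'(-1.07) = -12.22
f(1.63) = 6.97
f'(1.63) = 11.86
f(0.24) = -0.90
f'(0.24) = -0.54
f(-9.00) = 384.87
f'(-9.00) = -82.96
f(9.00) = 336.63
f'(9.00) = 77.60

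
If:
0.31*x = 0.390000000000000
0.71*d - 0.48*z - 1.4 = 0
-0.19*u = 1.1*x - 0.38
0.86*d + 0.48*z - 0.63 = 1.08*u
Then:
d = -2.34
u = -5.28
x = 1.26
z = -6.38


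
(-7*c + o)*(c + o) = -7*c^2 - 6*c*o + o^2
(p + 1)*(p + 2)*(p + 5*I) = p^3 + 3*p^2 + 5*I*p^2 + 2*p + 15*I*p + 10*I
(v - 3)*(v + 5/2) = v^2 - v/2 - 15/2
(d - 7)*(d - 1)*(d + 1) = d^3 - 7*d^2 - d + 7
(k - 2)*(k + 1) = k^2 - k - 2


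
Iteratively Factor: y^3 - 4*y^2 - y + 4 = (y - 4)*(y^2 - 1) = (y - 4)*(y - 1)*(y + 1)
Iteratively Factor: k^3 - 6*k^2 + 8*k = (k - 2)*(k^2 - 4*k) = k*(k - 2)*(k - 4)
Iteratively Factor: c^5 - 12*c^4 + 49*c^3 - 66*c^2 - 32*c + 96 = (c - 3)*(c^4 - 9*c^3 + 22*c^2 - 32) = (c - 3)*(c + 1)*(c^3 - 10*c^2 + 32*c - 32) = (c - 4)*(c - 3)*(c + 1)*(c^2 - 6*c + 8) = (c - 4)^2*(c - 3)*(c + 1)*(c - 2)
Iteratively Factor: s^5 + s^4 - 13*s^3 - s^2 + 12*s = (s - 1)*(s^4 + 2*s^3 - 11*s^2 - 12*s) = (s - 3)*(s - 1)*(s^3 + 5*s^2 + 4*s) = (s - 3)*(s - 1)*(s + 4)*(s^2 + s) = (s - 3)*(s - 1)*(s + 1)*(s + 4)*(s)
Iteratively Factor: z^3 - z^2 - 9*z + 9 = (z - 1)*(z^2 - 9) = (z - 1)*(z + 3)*(z - 3)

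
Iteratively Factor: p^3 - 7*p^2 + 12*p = (p)*(p^2 - 7*p + 12) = p*(p - 3)*(p - 4)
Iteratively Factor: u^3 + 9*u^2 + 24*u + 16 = (u + 4)*(u^2 + 5*u + 4) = (u + 4)^2*(u + 1)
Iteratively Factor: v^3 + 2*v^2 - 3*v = (v - 1)*(v^2 + 3*v) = v*(v - 1)*(v + 3)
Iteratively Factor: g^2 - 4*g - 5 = (g - 5)*(g + 1)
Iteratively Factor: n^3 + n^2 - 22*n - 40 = (n - 5)*(n^2 + 6*n + 8) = (n - 5)*(n + 2)*(n + 4)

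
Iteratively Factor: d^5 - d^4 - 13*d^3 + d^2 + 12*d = (d - 1)*(d^4 - 13*d^2 - 12*d) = (d - 1)*(d + 3)*(d^3 - 3*d^2 - 4*d) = (d - 4)*(d - 1)*(d + 3)*(d^2 + d) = (d - 4)*(d - 1)*(d + 1)*(d + 3)*(d)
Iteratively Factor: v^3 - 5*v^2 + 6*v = (v)*(v^2 - 5*v + 6) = v*(v - 3)*(v - 2)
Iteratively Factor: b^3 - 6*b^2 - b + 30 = (b - 3)*(b^2 - 3*b - 10) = (b - 5)*(b - 3)*(b + 2)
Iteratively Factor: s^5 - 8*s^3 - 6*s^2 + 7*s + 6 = (s + 2)*(s^4 - 2*s^3 - 4*s^2 + 2*s + 3) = (s - 1)*(s + 2)*(s^3 - s^2 - 5*s - 3) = (s - 1)*(s + 1)*(s + 2)*(s^2 - 2*s - 3) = (s - 1)*(s + 1)^2*(s + 2)*(s - 3)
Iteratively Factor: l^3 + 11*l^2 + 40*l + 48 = (l + 3)*(l^2 + 8*l + 16) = (l + 3)*(l + 4)*(l + 4)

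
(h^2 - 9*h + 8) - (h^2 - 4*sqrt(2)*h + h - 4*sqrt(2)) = -10*h + 4*sqrt(2)*h + 4*sqrt(2) + 8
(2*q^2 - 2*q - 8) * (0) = 0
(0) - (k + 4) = -k - 4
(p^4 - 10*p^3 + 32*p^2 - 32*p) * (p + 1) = p^5 - 9*p^4 + 22*p^3 - 32*p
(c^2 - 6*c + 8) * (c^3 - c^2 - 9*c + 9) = c^5 - 7*c^4 + 5*c^3 + 55*c^2 - 126*c + 72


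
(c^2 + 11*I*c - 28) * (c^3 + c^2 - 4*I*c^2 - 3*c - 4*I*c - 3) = c^5 + c^4 + 7*I*c^4 + 13*c^3 + 7*I*c^3 + 13*c^2 + 79*I*c^2 + 84*c + 79*I*c + 84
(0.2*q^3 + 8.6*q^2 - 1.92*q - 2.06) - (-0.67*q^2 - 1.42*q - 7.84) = 0.2*q^3 + 9.27*q^2 - 0.5*q + 5.78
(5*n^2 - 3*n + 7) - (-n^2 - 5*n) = 6*n^2 + 2*n + 7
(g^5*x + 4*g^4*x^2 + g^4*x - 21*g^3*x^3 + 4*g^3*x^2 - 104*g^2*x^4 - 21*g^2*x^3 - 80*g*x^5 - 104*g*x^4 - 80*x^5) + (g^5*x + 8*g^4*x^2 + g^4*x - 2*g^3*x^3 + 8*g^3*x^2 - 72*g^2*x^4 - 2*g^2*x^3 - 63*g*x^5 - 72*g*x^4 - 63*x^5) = 2*g^5*x + 12*g^4*x^2 + 2*g^4*x - 23*g^3*x^3 + 12*g^3*x^2 - 176*g^2*x^4 - 23*g^2*x^3 - 143*g*x^5 - 176*g*x^4 - 143*x^5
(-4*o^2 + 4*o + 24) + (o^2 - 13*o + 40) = -3*o^2 - 9*o + 64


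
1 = 1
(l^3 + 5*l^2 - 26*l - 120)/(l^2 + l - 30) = l + 4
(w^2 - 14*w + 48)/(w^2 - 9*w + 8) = (w - 6)/(w - 1)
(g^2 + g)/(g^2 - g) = (g + 1)/(g - 1)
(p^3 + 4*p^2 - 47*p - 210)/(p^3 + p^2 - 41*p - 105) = (p + 6)/(p + 3)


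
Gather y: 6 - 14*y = 6 - 14*y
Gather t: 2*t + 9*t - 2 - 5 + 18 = 11*t + 11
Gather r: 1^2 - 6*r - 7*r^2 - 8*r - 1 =-7*r^2 - 14*r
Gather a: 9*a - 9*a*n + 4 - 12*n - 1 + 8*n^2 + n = a*(9 - 9*n) + 8*n^2 - 11*n + 3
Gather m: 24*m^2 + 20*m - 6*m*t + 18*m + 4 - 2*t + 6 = 24*m^2 + m*(38 - 6*t) - 2*t + 10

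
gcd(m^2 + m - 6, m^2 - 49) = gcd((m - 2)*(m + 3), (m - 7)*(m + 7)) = 1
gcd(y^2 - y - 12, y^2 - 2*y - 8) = y - 4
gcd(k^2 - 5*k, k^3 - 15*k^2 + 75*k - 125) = k - 5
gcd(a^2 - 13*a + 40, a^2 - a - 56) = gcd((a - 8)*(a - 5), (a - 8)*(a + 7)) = a - 8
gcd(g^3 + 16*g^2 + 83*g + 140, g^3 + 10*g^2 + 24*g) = g + 4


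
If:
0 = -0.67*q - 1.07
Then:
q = -1.60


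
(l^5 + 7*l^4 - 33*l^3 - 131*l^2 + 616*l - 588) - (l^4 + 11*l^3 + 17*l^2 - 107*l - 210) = l^5 + 6*l^4 - 44*l^3 - 148*l^2 + 723*l - 378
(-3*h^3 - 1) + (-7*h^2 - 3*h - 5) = -3*h^3 - 7*h^2 - 3*h - 6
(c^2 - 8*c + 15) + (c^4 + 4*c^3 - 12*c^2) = c^4 + 4*c^3 - 11*c^2 - 8*c + 15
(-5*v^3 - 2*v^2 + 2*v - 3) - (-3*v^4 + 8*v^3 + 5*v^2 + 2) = 3*v^4 - 13*v^3 - 7*v^2 + 2*v - 5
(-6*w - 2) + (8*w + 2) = 2*w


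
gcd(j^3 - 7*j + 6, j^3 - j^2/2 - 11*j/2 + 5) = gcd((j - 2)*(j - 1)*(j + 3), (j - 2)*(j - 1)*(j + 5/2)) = j^2 - 3*j + 2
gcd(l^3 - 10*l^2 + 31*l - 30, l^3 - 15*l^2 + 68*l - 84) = l - 2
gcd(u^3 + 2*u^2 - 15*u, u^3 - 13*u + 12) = u - 3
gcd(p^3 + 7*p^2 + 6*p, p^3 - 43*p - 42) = p^2 + 7*p + 6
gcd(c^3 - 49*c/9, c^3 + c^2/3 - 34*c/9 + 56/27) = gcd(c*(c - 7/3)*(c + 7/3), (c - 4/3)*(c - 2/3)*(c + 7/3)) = c + 7/3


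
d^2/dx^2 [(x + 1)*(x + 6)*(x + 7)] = 6*x + 28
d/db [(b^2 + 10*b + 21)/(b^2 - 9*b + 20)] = (-19*b^2 - 2*b + 389)/(b^4 - 18*b^3 + 121*b^2 - 360*b + 400)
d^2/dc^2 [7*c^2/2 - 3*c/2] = 7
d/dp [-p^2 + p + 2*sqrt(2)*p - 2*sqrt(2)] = -2*p + 1 + 2*sqrt(2)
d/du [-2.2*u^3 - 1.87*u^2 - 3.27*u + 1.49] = -6.6*u^2 - 3.74*u - 3.27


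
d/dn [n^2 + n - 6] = 2*n + 1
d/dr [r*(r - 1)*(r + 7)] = 3*r^2 + 12*r - 7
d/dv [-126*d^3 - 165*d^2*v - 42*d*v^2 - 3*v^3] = -165*d^2 - 84*d*v - 9*v^2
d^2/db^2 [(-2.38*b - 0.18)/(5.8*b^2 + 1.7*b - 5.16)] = (-(2.38*b + 0.18)*(11.6*b + 1.7)*(23.2*b + 3.4) + (82.824*b + 10.18)*(5.8*b^2 + 1.7*b - 5.16))/(5.8*b^2 + 1.7*b - 5.16)^3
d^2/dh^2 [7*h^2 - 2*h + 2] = 14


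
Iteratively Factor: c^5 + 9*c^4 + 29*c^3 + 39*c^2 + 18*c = (c + 1)*(c^4 + 8*c^3 + 21*c^2 + 18*c) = (c + 1)*(c + 2)*(c^3 + 6*c^2 + 9*c) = c*(c + 1)*(c + 2)*(c^2 + 6*c + 9) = c*(c + 1)*(c + 2)*(c + 3)*(c + 3)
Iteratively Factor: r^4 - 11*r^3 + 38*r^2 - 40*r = (r - 2)*(r^3 - 9*r^2 + 20*r) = r*(r - 2)*(r^2 - 9*r + 20) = r*(r - 5)*(r - 2)*(r - 4)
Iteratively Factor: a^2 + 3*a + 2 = (a + 1)*(a + 2)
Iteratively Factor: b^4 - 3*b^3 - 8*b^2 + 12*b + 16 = (b + 1)*(b^3 - 4*b^2 - 4*b + 16) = (b + 1)*(b + 2)*(b^2 - 6*b + 8) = (b - 4)*(b + 1)*(b + 2)*(b - 2)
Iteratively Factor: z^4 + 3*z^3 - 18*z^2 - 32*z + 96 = (z + 4)*(z^3 - z^2 - 14*z + 24) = (z + 4)^2*(z^2 - 5*z + 6) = (z - 2)*(z + 4)^2*(z - 3)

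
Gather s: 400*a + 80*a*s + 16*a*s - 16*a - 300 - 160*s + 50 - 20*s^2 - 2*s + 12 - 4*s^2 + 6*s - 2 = 384*a - 24*s^2 + s*(96*a - 156) - 240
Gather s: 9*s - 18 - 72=9*s - 90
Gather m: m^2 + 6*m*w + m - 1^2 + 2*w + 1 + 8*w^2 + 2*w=m^2 + m*(6*w + 1) + 8*w^2 + 4*w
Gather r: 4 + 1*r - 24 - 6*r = -5*r - 20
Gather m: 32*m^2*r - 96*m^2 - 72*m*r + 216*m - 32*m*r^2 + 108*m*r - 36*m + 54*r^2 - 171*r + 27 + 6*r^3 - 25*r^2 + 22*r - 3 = m^2*(32*r - 96) + m*(-32*r^2 + 36*r + 180) + 6*r^3 + 29*r^2 - 149*r + 24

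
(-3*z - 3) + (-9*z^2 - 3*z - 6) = -9*z^2 - 6*z - 9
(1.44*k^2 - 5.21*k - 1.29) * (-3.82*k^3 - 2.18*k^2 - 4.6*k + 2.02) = -5.5008*k^5 + 16.763*k^4 + 9.6616*k^3 + 29.687*k^2 - 4.5902*k - 2.6058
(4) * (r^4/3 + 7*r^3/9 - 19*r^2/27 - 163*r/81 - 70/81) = 4*r^4/3 + 28*r^3/9 - 76*r^2/27 - 652*r/81 - 280/81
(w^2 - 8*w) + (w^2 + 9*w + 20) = 2*w^2 + w + 20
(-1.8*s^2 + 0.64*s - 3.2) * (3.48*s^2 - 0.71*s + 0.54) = -6.264*s^4 + 3.5052*s^3 - 12.5624*s^2 + 2.6176*s - 1.728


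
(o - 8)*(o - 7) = o^2 - 15*o + 56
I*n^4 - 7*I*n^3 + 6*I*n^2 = n^2*(n - 6)*(I*n - I)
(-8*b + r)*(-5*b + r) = 40*b^2 - 13*b*r + r^2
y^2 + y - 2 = (y - 1)*(y + 2)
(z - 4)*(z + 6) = z^2 + 2*z - 24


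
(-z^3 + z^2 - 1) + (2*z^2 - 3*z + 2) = -z^3 + 3*z^2 - 3*z + 1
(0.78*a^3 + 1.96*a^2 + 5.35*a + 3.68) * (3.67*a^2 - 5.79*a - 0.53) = 2.8626*a^5 + 2.677*a^4 + 7.8727*a^3 - 18.5097*a^2 - 24.1427*a - 1.9504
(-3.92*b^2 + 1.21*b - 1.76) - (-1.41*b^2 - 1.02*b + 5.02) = -2.51*b^2 + 2.23*b - 6.78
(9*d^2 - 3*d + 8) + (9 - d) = 9*d^2 - 4*d + 17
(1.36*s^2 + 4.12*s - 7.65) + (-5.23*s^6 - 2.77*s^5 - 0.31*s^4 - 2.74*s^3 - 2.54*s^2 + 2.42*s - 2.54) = -5.23*s^6 - 2.77*s^5 - 0.31*s^4 - 2.74*s^3 - 1.18*s^2 + 6.54*s - 10.19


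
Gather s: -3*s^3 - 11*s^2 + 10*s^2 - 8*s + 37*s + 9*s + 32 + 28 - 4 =-3*s^3 - s^2 + 38*s + 56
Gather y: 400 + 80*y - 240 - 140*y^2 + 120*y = -140*y^2 + 200*y + 160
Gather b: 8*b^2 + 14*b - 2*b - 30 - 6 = 8*b^2 + 12*b - 36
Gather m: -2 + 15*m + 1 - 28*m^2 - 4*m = -28*m^2 + 11*m - 1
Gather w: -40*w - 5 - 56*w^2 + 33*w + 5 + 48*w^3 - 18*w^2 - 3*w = 48*w^3 - 74*w^2 - 10*w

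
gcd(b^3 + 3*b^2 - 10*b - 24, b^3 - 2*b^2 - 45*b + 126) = b - 3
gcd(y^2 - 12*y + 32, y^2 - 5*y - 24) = y - 8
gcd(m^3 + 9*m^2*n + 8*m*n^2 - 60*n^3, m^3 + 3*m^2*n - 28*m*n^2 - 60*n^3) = m + 6*n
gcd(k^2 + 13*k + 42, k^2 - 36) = k + 6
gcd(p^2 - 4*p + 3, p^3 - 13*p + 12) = p^2 - 4*p + 3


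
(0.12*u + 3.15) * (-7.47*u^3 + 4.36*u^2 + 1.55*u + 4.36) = -0.8964*u^4 - 23.0073*u^3 + 13.92*u^2 + 5.4057*u + 13.734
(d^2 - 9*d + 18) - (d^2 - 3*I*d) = -9*d + 3*I*d + 18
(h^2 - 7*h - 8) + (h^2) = 2*h^2 - 7*h - 8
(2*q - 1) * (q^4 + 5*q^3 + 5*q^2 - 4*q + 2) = 2*q^5 + 9*q^4 + 5*q^3 - 13*q^2 + 8*q - 2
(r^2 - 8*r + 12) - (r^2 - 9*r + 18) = r - 6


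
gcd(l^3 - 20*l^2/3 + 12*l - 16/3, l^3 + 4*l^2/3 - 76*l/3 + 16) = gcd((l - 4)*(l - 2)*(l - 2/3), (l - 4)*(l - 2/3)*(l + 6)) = l^2 - 14*l/3 + 8/3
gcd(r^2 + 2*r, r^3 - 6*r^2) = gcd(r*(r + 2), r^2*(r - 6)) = r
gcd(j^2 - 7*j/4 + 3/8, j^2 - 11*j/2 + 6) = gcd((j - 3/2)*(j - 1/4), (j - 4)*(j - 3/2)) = j - 3/2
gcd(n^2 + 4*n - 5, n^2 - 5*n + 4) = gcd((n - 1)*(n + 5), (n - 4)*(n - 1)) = n - 1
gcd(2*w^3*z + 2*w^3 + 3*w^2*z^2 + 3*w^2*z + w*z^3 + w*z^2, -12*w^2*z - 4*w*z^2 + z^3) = 2*w + z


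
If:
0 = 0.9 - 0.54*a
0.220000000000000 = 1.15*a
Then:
No Solution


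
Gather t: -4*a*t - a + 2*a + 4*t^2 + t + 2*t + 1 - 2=a + 4*t^2 + t*(3 - 4*a) - 1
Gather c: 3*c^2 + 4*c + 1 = 3*c^2 + 4*c + 1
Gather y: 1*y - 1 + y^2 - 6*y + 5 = y^2 - 5*y + 4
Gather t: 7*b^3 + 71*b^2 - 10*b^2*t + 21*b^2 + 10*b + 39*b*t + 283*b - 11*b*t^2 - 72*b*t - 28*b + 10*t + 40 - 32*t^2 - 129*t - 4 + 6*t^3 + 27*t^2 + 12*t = 7*b^3 + 92*b^2 + 265*b + 6*t^3 + t^2*(-11*b - 5) + t*(-10*b^2 - 33*b - 107) + 36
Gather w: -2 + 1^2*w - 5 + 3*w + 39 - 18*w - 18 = 14 - 14*w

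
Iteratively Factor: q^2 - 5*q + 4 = (q - 4)*(q - 1)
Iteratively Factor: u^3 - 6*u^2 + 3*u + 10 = (u + 1)*(u^2 - 7*u + 10) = (u - 5)*(u + 1)*(u - 2)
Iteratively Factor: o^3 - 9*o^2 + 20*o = (o)*(o^2 - 9*o + 20) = o*(o - 5)*(o - 4)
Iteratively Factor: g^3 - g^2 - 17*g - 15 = (g + 1)*(g^2 - 2*g - 15) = (g - 5)*(g + 1)*(g + 3)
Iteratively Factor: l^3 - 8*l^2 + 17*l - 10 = (l - 1)*(l^2 - 7*l + 10) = (l - 5)*(l - 1)*(l - 2)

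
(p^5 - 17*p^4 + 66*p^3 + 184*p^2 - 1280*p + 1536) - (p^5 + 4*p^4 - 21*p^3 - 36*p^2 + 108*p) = -21*p^4 + 87*p^3 + 220*p^2 - 1388*p + 1536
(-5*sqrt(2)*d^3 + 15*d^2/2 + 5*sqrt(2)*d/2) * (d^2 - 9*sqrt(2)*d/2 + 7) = -5*sqrt(2)*d^5 + 105*d^4/2 - 265*sqrt(2)*d^3/4 + 30*d^2 + 35*sqrt(2)*d/2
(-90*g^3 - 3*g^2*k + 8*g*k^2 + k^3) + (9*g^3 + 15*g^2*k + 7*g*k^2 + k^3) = -81*g^3 + 12*g^2*k + 15*g*k^2 + 2*k^3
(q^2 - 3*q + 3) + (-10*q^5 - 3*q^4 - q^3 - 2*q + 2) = -10*q^5 - 3*q^4 - q^3 + q^2 - 5*q + 5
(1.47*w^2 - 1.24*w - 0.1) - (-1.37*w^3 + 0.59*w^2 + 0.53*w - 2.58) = 1.37*w^3 + 0.88*w^2 - 1.77*w + 2.48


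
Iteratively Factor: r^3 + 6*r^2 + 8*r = (r)*(r^2 + 6*r + 8) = r*(r + 4)*(r + 2)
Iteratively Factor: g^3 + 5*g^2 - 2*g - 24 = (g + 4)*(g^2 + g - 6) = (g + 3)*(g + 4)*(g - 2)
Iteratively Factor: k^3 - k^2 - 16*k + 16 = (k + 4)*(k^2 - 5*k + 4) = (k - 1)*(k + 4)*(k - 4)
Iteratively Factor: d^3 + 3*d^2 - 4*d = (d + 4)*(d^2 - d) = d*(d + 4)*(d - 1)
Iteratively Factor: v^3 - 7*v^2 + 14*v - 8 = (v - 1)*(v^2 - 6*v + 8) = (v - 2)*(v - 1)*(v - 4)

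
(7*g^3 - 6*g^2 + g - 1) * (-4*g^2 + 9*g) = -28*g^5 + 87*g^4 - 58*g^3 + 13*g^2 - 9*g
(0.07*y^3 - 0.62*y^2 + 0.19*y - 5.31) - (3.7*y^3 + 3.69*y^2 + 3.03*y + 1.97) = -3.63*y^3 - 4.31*y^2 - 2.84*y - 7.28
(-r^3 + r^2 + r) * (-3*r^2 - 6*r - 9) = 3*r^5 + 3*r^4 - 15*r^2 - 9*r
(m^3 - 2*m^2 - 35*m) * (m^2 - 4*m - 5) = m^5 - 6*m^4 - 32*m^3 + 150*m^2 + 175*m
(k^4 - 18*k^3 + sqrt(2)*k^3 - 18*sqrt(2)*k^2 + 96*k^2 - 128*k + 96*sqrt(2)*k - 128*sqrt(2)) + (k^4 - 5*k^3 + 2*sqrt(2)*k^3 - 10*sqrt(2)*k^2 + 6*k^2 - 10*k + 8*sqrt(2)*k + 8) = 2*k^4 - 23*k^3 + 3*sqrt(2)*k^3 - 28*sqrt(2)*k^2 + 102*k^2 - 138*k + 104*sqrt(2)*k - 128*sqrt(2) + 8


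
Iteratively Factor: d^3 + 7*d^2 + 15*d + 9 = (d + 3)*(d^2 + 4*d + 3) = (d + 3)^2*(d + 1)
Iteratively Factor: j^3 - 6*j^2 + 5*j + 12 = (j + 1)*(j^2 - 7*j + 12) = (j - 3)*(j + 1)*(j - 4)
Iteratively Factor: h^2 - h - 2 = (h - 2)*(h + 1)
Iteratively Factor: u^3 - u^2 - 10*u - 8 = (u + 1)*(u^2 - 2*u - 8) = (u + 1)*(u + 2)*(u - 4)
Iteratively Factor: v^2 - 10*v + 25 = (v - 5)*(v - 5)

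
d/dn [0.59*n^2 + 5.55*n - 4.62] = 1.18*n + 5.55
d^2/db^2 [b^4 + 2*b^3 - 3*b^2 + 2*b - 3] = 12*b^2 + 12*b - 6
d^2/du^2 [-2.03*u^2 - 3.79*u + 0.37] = -4.06000000000000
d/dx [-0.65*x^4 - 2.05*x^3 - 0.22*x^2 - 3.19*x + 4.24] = -2.6*x^3 - 6.15*x^2 - 0.44*x - 3.19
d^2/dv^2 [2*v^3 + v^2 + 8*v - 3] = 12*v + 2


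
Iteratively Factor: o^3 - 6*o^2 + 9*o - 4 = (o - 4)*(o^2 - 2*o + 1) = (o - 4)*(o - 1)*(o - 1)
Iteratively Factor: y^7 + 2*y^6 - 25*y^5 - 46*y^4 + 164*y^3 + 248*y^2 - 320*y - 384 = (y - 2)*(y^6 + 4*y^5 - 17*y^4 - 80*y^3 + 4*y^2 + 256*y + 192) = (y - 2)*(y + 1)*(y^5 + 3*y^4 - 20*y^3 - 60*y^2 + 64*y + 192) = (y - 2)*(y + 1)*(y + 4)*(y^4 - y^3 - 16*y^2 + 4*y + 48) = (y - 4)*(y - 2)*(y + 1)*(y + 4)*(y^3 + 3*y^2 - 4*y - 12) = (y - 4)*(y - 2)*(y + 1)*(y + 3)*(y + 4)*(y^2 - 4) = (y - 4)*(y - 2)^2*(y + 1)*(y + 3)*(y + 4)*(y + 2)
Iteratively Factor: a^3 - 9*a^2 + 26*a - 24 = (a - 4)*(a^2 - 5*a + 6) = (a - 4)*(a - 3)*(a - 2)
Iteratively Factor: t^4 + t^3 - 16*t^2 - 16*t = (t)*(t^3 + t^2 - 16*t - 16) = t*(t + 1)*(t^2 - 16) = t*(t + 1)*(t + 4)*(t - 4)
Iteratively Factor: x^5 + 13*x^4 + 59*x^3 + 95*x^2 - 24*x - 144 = (x + 3)*(x^4 + 10*x^3 + 29*x^2 + 8*x - 48) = (x - 1)*(x + 3)*(x^3 + 11*x^2 + 40*x + 48) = (x - 1)*(x + 3)*(x + 4)*(x^2 + 7*x + 12) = (x - 1)*(x + 3)*(x + 4)^2*(x + 3)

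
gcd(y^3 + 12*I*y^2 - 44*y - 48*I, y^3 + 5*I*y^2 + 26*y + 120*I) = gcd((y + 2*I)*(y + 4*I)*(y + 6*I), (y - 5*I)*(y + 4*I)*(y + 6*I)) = y^2 + 10*I*y - 24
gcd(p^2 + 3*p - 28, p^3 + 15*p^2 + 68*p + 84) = p + 7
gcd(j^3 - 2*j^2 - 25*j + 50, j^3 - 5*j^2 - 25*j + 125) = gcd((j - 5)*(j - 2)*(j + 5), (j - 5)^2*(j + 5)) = j^2 - 25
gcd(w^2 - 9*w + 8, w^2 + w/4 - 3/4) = 1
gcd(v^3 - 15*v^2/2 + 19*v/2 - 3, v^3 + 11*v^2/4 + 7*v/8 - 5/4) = v - 1/2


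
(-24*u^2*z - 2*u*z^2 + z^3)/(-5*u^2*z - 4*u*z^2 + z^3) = (24*u^2 + 2*u*z - z^2)/(5*u^2 + 4*u*z - z^2)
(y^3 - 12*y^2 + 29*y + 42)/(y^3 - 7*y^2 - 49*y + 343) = (y^2 - 5*y - 6)/(y^2 - 49)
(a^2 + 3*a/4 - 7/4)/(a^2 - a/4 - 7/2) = (a - 1)/(a - 2)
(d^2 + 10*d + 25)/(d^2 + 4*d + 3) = (d^2 + 10*d + 25)/(d^2 + 4*d + 3)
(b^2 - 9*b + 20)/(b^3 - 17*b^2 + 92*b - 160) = 1/(b - 8)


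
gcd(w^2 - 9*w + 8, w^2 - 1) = w - 1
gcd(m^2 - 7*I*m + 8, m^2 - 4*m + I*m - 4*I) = m + I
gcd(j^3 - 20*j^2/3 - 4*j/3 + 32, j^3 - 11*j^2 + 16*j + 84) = j^2 - 4*j - 12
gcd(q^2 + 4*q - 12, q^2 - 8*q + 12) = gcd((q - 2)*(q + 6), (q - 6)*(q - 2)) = q - 2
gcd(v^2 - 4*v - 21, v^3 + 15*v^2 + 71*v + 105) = v + 3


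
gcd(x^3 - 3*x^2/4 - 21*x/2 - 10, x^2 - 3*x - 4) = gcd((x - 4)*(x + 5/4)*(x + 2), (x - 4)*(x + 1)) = x - 4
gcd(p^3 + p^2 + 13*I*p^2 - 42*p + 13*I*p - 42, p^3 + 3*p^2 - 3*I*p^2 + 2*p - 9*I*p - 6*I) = p + 1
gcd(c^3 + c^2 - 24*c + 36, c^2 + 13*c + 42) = c + 6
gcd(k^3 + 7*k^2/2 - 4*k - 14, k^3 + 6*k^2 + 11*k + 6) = k + 2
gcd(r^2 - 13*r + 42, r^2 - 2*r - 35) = r - 7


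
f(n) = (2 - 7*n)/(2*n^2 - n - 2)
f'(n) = (1 - 4*n)*(2 - 7*n)/(2*n^2 - n - 2)^2 - 7/(2*n^2 - n - 2)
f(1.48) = -9.28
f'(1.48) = 42.92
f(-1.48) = 3.20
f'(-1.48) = 3.93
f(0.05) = -0.81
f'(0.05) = 3.74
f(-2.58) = 1.44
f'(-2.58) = 0.67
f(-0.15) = -1.69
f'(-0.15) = 5.38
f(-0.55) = -6.92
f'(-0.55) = 34.50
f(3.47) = -1.20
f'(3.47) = 0.45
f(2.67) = -1.74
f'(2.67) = 1.03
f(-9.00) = 0.38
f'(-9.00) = 0.04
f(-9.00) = 0.38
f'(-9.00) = 0.04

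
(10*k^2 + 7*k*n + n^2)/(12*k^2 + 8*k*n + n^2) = (5*k + n)/(6*k + n)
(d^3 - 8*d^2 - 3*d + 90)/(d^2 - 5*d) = d - 3 - 18/d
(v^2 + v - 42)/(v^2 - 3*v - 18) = (v + 7)/(v + 3)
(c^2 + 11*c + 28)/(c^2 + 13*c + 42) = (c + 4)/(c + 6)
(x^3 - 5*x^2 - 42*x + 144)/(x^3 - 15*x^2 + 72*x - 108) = (x^2 - 2*x - 48)/(x^2 - 12*x + 36)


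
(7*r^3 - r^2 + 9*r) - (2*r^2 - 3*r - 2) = 7*r^3 - 3*r^2 + 12*r + 2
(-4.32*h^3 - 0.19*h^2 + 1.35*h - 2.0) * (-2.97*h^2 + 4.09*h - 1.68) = 12.8304*h^5 - 17.1045*h^4 + 2.471*h^3 + 11.7807*h^2 - 10.448*h + 3.36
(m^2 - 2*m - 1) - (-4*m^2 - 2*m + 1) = 5*m^2 - 2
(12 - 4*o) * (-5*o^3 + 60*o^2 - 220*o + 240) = 20*o^4 - 300*o^3 + 1600*o^2 - 3600*o + 2880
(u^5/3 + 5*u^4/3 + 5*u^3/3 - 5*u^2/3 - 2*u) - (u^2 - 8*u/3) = u^5/3 + 5*u^4/3 + 5*u^3/3 - 8*u^2/3 + 2*u/3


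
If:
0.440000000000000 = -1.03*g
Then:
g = -0.43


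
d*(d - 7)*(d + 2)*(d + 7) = d^4 + 2*d^3 - 49*d^2 - 98*d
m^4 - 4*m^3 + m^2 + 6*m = m*(m - 3)*(m - 2)*(m + 1)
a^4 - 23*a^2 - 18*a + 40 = (a - 5)*(a - 1)*(a + 2)*(a + 4)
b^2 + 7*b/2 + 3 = (b + 3/2)*(b + 2)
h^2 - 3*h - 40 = (h - 8)*(h + 5)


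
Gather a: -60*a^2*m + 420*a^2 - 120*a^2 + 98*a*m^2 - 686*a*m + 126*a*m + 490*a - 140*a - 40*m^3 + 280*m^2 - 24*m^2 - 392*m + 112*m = a^2*(300 - 60*m) + a*(98*m^2 - 560*m + 350) - 40*m^3 + 256*m^2 - 280*m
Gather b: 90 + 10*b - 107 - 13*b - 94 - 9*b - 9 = -12*b - 120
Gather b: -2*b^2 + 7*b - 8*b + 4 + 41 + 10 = -2*b^2 - b + 55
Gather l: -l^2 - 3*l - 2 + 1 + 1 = -l^2 - 3*l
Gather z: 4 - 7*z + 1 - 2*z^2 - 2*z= -2*z^2 - 9*z + 5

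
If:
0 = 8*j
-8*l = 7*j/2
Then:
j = 0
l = 0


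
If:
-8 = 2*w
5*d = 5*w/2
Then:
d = -2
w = -4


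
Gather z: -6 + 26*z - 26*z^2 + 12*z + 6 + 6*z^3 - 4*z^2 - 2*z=6*z^3 - 30*z^2 + 36*z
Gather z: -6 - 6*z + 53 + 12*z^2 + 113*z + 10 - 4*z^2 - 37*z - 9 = 8*z^2 + 70*z + 48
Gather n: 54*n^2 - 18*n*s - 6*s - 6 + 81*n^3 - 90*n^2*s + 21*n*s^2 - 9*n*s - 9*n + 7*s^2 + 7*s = 81*n^3 + n^2*(54 - 90*s) + n*(21*s^2 - 27*s - 9) + 7*s^2 + s - 6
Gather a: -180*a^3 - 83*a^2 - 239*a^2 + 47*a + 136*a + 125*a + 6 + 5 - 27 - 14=-180*a^3 - 322*a^2 + 308*a - 30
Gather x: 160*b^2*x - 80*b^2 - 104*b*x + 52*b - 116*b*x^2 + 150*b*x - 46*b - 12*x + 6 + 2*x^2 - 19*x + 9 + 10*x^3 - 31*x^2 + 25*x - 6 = -80*b^2 + 6*b + 10*x^3 + x^2*(-116*b - 29) + x*(160*b^2 + 46*b - 6) + 9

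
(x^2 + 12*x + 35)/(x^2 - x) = (x^2 + 12*x + 35)/(x*(x - 1))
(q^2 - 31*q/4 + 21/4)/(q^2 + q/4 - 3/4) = (q - 7)/(q + 1)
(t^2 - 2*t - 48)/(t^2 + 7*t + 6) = (t - 8)/(t + 1)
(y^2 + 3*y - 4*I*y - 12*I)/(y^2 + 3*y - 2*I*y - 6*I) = (y - 4*I)/(y - 2*I)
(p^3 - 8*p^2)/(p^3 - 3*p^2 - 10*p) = p*(8 - p)/(-p^2 + 3*p + 10)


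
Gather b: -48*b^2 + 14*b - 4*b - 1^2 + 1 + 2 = -48*b^2 + 10*b + 2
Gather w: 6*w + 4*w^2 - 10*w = 4*w^2 - 4*w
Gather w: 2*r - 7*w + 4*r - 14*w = 6*r - 21*w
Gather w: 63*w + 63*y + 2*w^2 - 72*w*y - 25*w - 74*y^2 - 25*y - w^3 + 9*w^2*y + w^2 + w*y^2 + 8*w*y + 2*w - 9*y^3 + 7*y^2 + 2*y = -w^3 + w^2*(9*y + 3) + w*(y^2 - 64*y + 40) - 9*y^3 - 67*y^2 + 40*y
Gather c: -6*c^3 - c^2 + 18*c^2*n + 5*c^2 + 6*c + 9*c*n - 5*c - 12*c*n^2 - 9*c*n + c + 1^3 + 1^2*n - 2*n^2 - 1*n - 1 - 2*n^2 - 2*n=-6*c^3 + c^2*(18*n + 4) + c*(2 - 12*n^2) - 4*n^2 - 2*n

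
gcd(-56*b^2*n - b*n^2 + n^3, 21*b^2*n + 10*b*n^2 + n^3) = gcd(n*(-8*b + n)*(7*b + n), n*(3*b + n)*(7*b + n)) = 7*b*n + n^2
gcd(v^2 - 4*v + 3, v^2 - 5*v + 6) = v - 3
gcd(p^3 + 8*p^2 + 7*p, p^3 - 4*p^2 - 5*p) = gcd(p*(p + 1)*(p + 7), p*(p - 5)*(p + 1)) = p^2 + p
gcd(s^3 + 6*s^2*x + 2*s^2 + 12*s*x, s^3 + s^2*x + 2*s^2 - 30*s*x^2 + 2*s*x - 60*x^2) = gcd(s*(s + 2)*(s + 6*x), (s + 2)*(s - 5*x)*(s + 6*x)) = s^2 + 6*s*x + 2*s + 12*x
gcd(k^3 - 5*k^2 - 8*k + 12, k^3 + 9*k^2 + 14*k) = k + 2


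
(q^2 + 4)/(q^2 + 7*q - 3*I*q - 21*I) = (q^2 + 4)/(q^2 + q*(7 - 3*I) - 21*I)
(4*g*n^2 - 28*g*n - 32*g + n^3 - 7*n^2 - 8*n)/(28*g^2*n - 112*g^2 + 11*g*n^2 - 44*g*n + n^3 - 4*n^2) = (n^2 - 7*n - 8)/(7*g*n - 28*g + n^2 - 4*n)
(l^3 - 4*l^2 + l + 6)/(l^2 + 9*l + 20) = (l^3 - 4*l^2 + l + 6)/(l^2 + 9*l + 20)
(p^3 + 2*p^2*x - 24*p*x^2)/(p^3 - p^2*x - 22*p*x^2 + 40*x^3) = p*(-p - 6*x)/(-p^2 - 3*p*x + 10*x^2)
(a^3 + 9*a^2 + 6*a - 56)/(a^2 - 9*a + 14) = (a^2 + 11*a + 28)/(a - 7)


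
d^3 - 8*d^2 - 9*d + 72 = (d - 8)*(d - 3)*(d + 3)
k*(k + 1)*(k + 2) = k^3 + 3*k^2 + 2*k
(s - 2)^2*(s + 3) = s^3 - s^2 - 8*s + 12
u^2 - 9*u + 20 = (u - 5)*(u - 4)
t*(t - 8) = t^2 - 8*t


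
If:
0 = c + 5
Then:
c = -5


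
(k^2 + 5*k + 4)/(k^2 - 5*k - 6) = (k + 4)/(k - 6)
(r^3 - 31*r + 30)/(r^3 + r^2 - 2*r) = (r^2 + r - 30)/(r*(r + 2))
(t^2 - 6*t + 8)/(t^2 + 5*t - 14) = (t - 4)/(t + 7)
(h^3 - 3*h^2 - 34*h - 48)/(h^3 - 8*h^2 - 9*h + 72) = (h + 2)/(h - 3)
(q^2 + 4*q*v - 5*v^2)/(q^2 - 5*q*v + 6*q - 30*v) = (q^2 + 4*q*v - 5*v^2)/(q^2 - 5*q*v + 6*q - 30*v)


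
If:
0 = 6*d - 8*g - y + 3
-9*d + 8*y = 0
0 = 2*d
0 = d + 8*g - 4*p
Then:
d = 0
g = 3/8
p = 3/4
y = 0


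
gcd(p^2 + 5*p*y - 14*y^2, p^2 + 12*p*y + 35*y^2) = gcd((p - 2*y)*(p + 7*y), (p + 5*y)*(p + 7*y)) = p + 7*y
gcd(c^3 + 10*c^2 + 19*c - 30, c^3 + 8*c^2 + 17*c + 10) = c + 5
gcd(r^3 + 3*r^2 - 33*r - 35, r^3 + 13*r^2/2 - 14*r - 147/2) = r + 7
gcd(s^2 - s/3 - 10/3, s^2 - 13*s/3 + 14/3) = s - 2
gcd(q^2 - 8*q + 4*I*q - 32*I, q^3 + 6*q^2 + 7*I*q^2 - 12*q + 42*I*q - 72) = q + 4*I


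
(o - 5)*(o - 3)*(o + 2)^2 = o^4 - 4*o^3 - 13*o^2 + 28*o + 60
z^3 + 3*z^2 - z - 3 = (z - 1)*(z + 1)*(z + 3)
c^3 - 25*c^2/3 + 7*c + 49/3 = (c - 7)*(c - 7/3)*(c + 1)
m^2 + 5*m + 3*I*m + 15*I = (m + 5)*(m + 3*I)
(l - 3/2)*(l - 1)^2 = l^3 - 7*l^2/2 + 4*l - 3/2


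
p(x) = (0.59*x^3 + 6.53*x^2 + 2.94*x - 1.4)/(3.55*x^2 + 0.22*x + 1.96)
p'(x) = (-7.1*x - 0.22)*(0.59*x^3 + 6.53*x^2 + 2.94*x - 1.4)/(3.55*x^2 + 0.22*x + 1.96)^2 + (1.77*x^2 + 13.06*x + 2.94)/(3.55*x^2 + 0.22*x + 1.96)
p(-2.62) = 0.98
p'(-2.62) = -0.05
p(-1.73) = 0.82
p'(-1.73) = -0.37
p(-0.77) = -0.02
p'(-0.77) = -1.58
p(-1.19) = 0.50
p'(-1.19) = -0.89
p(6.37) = 2.95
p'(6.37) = 0.16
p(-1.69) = 0.80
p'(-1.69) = -0.39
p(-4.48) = 0.88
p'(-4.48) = 0.11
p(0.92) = 1.41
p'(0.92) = 1.34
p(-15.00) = -0.71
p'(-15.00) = 0.16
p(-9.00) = 0.25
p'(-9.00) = 0.15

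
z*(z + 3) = z^2 + 3*z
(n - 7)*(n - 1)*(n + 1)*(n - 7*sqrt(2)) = n^4 - 7*sqrt(2)*n^3 - 7*n^3 - n^2 + 49*sqrt(2)*n^2 + 7*n + 7*sqrt(2)*n - 49*sqrt(2)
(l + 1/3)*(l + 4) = l^2 + 13*l/3 + 4/3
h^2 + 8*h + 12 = (h + 2)*(h + 6)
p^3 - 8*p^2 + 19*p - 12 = (p - 4)*(p - 3)*(p - 1)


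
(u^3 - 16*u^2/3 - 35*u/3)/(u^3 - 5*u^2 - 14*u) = (u + 5/3)/(u + 2)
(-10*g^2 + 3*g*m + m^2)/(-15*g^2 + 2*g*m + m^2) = (2*g - m)/(3*g - m)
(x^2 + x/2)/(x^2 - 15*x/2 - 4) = x/(x - 8)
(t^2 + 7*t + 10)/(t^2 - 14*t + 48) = (t^2 + 7*t + 10)/(t^2 - 14*t + 48)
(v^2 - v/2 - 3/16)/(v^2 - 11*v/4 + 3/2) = (v + 1/4)/(v - 2)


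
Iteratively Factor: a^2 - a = (a)*(a - 1)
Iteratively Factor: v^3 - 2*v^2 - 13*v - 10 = (v - 5)*(v^2 + 3*v + 2) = (v - 5)*(v + 2)*(v + 1)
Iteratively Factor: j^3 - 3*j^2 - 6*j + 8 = (j - 1)*(j^2 - 2*j - 8) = (j - 4)*(j - 1)*(j + 2)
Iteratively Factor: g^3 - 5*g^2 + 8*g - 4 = (g - 1)*(g^2 - 4*g + 4) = (g - 2)*(g - 1)*(g - 2)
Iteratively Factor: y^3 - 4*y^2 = (y - 4)*(y^2) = y*(y - 4)*(y)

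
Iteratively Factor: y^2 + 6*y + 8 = (y + 2)*(y + 4)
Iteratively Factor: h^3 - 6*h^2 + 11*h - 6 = (h - 3)*(h^2 - 3*h + 2) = (h - 3)*(h - 1)*(h - 2)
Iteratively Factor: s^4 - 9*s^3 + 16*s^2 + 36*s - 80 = (s - 2)*(s^3 - 7*s^2 + 2*s + 40) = (s - 4)*(s - 2)*(s^2 - 3*s - 10) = (s - 5)*(s - 4)*(s - 2)*(s + 2)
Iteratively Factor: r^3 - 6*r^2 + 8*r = (r - 2)*(r^2 - 4*r) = r*(r - 2)*(r - 4)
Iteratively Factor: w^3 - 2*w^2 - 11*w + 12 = (w + 3)*(w^2 - 5*w + 4) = (w - 1)*(w + 3)*(w - 4)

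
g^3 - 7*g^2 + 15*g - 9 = (g - 3)^2*(g - 1)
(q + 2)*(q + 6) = q^2 + 8*q + 12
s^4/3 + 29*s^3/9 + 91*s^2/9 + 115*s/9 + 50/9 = (s/3 + 1/3)*(s + 5/3)*(s + 2)*(s + 5)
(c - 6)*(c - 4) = c^2 - 10*c + 24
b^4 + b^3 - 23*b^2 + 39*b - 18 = (b - 3)*(b - 1)^2*(b + 6)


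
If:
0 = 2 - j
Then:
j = 2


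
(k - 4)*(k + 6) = k^2 + 2*k - 24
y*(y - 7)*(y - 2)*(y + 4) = y^4 - 5*y^3 - 22*y^2 + 56*y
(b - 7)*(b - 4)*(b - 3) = b^3 - 14*b^2 + 61*b - 84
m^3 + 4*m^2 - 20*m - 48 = (m - 4)*(m + 2)*(m + 6)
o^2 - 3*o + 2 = (o - 2)*(o - 1)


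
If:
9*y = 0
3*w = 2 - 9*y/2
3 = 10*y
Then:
No Solution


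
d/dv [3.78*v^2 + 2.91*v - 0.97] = 7.56*v + 2.91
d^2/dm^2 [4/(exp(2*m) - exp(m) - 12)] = 4*((1 - 4*exp(m))*(-exp(2*m) + exp(m) + 12) - 2*(2*exp(m) - 1)^2*exp(m))*exp(m)/(-exp(2*m) + exp(m) + 12)^3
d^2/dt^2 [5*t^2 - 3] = 10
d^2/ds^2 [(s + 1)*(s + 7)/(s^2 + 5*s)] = 2*(3*s^3 + 21*s^2 + 105*s + 175)/(s^3*(s^3 + 15*s^2 + 75*s + 125))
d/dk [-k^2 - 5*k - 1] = -2*k - 5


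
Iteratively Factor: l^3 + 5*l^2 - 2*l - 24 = (l - 2)*(l^2 + 7*l + 12) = (l - 2)*(l + 4)*(l + 3)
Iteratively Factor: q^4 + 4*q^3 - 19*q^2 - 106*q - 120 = (q - 5)*(q^3 + 9*q^2 + 26*q + 24) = (q - 5)*(q + 4)*(q^2 + 5*q + 6) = (q - 5)*(q + 3)*(q + 4)*(q + 2)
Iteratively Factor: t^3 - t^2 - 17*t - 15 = (t - 5)*(t^2 + 4*t + 3) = (t - 5)*(t + 3)*(t + 1)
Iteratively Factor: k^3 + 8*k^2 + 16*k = (k + 4)*(k^2 + 4*k) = (k + 4)^2*(k)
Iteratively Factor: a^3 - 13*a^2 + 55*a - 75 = (a - 5)*(a^2 - 8*a + 15) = (a - 5)^2*(a - 3)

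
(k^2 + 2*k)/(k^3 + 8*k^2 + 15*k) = (k + 2)/(k^2 + 8*k + 15)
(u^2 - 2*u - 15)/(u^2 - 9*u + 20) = (u + 3)/(u - 4)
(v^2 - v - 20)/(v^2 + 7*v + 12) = (v - 5)/(v + 3)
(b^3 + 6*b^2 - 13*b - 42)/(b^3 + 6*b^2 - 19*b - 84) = (b^2 - b - 6)/(b^2 - b - 12)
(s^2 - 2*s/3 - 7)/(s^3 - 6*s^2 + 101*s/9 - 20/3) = 3*(3*s + 7)/(9*s^2 - 27*s + 20)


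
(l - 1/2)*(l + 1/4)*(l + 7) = l^3 + 27*l^2/4 - 15*l/8 - 7/8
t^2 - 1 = (t - 1)*(t + 1)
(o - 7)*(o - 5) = o^2 - 12*o + 35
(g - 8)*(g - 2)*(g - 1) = g^3 - 11*g^2 + 26*g - 16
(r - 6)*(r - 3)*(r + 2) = r^3 - 7*r^2 + 36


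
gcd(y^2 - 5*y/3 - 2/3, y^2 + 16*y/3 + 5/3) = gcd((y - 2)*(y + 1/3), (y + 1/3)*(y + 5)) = y + 1/3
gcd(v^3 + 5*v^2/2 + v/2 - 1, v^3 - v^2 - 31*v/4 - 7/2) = v + 2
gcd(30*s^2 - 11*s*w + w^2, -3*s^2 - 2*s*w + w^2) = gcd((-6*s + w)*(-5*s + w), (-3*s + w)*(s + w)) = 1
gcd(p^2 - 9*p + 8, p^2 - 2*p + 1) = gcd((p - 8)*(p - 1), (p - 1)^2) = p - 1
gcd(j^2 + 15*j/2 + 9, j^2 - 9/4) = j + 3/2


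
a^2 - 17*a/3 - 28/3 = (a - 7)*(a + 4/3)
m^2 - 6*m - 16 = (m - 8)*(m + 2)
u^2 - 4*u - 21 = (u - 7)*(u + 3)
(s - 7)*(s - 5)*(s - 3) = s^3 - 15*s^2 + 71*s - 105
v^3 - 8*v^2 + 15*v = v*(v - 5)*(v - 3)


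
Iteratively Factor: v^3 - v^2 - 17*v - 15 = (v - 5)*(v^2 + 4*v + 3) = (v - 5)*(v + 3)*(v + 1)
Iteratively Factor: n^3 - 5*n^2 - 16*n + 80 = (n - 4)*(n^2 - n - 20) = (n - 4)*(n + 4)*(n - 5)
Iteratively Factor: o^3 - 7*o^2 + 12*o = (o - 3)*(o^2 - 4*o) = o*(o - 3)*(o - 4)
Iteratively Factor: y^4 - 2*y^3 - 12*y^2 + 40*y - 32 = (y - 2)*(y^3 - 12*y + 16) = (y - 2)*(y + 4)*(y^2 - 4*y + 4) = (y - 2)^2*(y + 4)*(y - 2)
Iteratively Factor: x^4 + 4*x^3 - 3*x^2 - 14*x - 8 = (x + 4)*(x^3 - 3*x - 2) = (x + 1)*(x + 4)*(x^2 - x - 2) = (x - 2)*(x + 1)*(x + 4)*(x + 1)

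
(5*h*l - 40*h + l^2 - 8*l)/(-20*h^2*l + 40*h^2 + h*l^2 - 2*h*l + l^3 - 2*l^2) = (8 - l)/(4*h*l - 8*h - l^2 + 2*l)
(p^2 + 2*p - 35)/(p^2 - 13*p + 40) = (p + 7)/(p - 8)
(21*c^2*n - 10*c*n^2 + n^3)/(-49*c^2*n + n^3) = (-3*c + n)/(7*c + n)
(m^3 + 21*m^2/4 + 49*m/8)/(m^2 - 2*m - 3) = m*(8*m^2 + 42*m + 49)/(8*(m^2 - 2*m - 3))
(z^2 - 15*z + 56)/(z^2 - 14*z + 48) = (z - 7)/(z - 6)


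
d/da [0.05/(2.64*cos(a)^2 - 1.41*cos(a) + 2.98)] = (0.264*cos(a) - 0.0705)*sin(a)/(2.64*cos(a)^2 - 1.41*cos(a) + 2.98)^2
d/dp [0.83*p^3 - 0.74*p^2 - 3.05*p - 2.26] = 2.49*p^2 - 1.48*p - 3.05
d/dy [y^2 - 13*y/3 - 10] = 2*y - 13/3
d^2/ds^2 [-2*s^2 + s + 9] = -4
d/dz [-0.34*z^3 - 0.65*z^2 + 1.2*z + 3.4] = -1.02*z^2 - 1.3*z + 1.2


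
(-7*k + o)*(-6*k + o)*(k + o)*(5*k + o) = 210*k^4 + 187*k^3*o - 31*k^2*o^2 - 7*k*o^3 + o^4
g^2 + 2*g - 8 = (g - 2)*(g + 4)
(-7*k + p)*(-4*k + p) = 28*k^2 - 11*k*p + p^2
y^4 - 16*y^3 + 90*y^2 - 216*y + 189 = (y - 7)*(y - 3)^3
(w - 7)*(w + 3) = w^2 - 4*w - 21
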